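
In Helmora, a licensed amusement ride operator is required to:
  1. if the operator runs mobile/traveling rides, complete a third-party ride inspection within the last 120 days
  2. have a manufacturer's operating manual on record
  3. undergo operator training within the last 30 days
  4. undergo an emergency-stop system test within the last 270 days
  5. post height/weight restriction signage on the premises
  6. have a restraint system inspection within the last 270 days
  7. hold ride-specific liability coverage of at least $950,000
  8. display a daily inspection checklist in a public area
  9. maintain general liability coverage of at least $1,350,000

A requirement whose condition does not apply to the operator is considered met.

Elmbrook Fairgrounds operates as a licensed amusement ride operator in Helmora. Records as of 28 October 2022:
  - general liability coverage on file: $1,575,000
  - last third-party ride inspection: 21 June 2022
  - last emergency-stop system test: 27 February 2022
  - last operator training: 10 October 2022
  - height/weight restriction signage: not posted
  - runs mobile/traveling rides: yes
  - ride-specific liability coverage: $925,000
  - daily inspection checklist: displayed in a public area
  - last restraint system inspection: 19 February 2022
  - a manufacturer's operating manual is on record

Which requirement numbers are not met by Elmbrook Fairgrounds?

1, 5, 7

1. condition 'runs mobile/traveling rides' holds; third-party ride inspection 129 days ago vs limit 120 → not met
2. manufacturer's operating manual present → met
3. operator training 18 days ago vs limit 30 → met
4. emergency-stop system test 243 days ago vs limit 270 → met
5. height/weight restriction signage absent → not met
6. restraint system inspection 251 days ago vs limit 270 → met
7. ride-specific liability coverage $925,000 < $950,000 → not met
8. daily inspection checklist present → met
9. general liability coverage $1,575,000 ≥ $1,350,000 → met
Not met: 1, 5, 7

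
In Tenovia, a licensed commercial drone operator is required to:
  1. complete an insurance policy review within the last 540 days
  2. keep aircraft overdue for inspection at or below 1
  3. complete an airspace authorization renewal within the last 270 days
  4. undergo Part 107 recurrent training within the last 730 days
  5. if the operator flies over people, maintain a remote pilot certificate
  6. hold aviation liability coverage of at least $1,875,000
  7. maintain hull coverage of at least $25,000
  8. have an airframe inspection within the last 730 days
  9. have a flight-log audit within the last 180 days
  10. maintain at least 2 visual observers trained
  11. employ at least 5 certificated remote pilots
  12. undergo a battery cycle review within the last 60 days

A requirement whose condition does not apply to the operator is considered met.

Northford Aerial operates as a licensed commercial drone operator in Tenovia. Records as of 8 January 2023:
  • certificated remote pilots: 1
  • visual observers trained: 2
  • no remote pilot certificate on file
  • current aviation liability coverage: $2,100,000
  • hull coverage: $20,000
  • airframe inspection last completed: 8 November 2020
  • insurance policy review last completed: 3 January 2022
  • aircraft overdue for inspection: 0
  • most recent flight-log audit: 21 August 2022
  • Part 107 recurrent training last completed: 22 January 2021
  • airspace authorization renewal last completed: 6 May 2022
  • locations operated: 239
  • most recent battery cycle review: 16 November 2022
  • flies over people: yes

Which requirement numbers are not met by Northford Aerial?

1. insurance policy review 370 days ago vs limit 540 → met
2. aircraft overdue for inspection 0 ≤ 1 → met
3. airspace authorization renewal 247 days ago vs limit 270 → met
4. Part 107 recurrent training 716 days ago vs limit 730 → met
5. condition 'flies over people' holds; remote pilot certificate absent → not met
6. aviation liability coverage $2,100,000 ≥ $1,875,000 → met
7. hull coverage $20,000 < $25,000 → not met
8. airframe inspection 791 days ago vs limit 730 → not met
9. flight-log audit 140 days ago vs limit 180 → met
10. visual observers trained 2 ≥ 2 → met
11. certificated remote pilots 1 < 5 → not met
12. battery cycle review 53 days ago vs limit 60 → met
Not met: 5, 7, 8, 11

5, 7, 8, 11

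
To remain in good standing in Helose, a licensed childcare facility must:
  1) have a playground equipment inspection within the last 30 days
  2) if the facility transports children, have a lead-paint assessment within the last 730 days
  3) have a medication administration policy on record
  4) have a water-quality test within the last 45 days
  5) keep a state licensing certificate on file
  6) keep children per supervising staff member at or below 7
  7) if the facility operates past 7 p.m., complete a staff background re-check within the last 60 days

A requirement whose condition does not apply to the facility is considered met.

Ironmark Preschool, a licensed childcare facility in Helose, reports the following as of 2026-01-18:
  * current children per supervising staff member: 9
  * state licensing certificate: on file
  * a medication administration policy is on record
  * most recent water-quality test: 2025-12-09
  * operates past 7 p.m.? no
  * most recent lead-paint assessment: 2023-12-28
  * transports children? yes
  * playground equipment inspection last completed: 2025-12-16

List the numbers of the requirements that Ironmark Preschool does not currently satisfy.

1. playground equipment inspection 33 days ago vs limit 30 → not met
2. condition 'transports children' holds; lead-paint assessment 752 days ago vs limit 730 → not met
3. medication administration policy present → met
4. water-quality test 40 days ago vs limit 45 → met
5. state licensing certificate present → met
6. children per supervising staff member 9 > 7 → not met
7. condition 'operates past 7 p.m.' does not hold → requirement n/a → met
Not met: 1, 2, 6

1, 2, 6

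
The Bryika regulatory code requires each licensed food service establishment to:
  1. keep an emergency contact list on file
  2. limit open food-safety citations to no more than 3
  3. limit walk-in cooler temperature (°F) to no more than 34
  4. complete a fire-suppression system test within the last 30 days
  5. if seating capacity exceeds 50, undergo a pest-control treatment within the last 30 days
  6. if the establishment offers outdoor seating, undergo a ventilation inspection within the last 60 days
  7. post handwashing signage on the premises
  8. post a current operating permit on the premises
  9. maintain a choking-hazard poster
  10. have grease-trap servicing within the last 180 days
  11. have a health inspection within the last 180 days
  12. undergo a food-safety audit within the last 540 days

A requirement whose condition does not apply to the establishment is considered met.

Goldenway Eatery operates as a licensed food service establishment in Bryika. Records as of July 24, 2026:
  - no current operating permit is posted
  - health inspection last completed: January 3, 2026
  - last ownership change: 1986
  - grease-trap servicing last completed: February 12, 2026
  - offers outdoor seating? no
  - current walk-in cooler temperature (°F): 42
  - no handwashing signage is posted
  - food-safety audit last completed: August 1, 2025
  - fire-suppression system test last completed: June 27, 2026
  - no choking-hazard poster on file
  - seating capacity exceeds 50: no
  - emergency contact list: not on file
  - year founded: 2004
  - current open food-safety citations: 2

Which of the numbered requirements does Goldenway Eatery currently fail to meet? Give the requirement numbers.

1. emergency contact list absent → not met
2. open food-safety citations 2 ≤ 3 → met
3. walk-in cooler temperature (°F) 42 > 34 → not met
4. fire-suppression system test 27 days ago vs limit 30 → met
5. condition 'seating capacity exceeds 50' does not hold → requirement n/a → met
6. condition 'offers outdoor seating' does not hold → requirement n/a → met
7. handwashing signage absent → not met
8. current operating permit absent → not met
9. choking-hazard poster absent → not met
10. grease-trap servicing 162 days ago vs limit 180 → met
11. health inspection 202 days ago vs limit 180 → not met
12. food-safety audit 357 days ago vs limit 540 → met
Not met: 1, 3, 7, 8, 9, 11

1, 3, 7, 8, 9, 11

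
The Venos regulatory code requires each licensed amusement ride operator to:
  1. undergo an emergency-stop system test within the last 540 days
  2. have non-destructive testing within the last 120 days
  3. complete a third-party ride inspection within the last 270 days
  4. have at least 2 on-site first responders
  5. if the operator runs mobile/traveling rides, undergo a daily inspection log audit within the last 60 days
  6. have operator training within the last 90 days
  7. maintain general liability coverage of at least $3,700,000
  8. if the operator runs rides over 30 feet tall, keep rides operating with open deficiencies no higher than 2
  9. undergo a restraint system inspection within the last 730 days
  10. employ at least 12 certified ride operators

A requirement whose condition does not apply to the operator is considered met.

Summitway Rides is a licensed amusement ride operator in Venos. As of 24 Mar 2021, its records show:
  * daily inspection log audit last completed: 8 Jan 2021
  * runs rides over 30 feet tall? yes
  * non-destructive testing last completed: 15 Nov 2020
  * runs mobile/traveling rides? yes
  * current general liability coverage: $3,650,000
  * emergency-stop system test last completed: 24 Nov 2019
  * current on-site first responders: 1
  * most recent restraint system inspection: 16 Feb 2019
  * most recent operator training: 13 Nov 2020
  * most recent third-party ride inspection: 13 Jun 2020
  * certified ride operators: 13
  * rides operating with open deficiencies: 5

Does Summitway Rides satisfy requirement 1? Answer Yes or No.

Yes

1. emergency-stop system test 486 days ago vs limit 540 → met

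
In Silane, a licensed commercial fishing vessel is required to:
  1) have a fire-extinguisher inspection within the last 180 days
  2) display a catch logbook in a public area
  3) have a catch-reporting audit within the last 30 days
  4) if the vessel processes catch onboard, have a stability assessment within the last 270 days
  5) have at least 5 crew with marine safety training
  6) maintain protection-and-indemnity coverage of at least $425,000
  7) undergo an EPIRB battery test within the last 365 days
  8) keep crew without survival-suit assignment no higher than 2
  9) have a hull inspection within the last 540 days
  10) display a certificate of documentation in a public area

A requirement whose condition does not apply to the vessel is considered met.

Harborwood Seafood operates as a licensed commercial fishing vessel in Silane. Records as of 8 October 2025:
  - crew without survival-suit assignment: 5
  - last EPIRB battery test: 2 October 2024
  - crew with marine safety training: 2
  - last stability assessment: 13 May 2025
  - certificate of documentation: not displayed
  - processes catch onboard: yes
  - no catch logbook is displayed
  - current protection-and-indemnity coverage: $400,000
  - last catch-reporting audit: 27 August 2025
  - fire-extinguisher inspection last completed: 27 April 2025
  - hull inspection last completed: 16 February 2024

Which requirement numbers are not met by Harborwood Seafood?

2, 3, 5, 6, 7, 8, 9, 10

1. fire-extinguisher inspection 164 days ago vs limit 180 → met
2. catch logbook absent → not met
3. catch-reporting audit 42 days ago vs limit 30 → not met
4. condition 'processes catch onboard' holds; stability assessment 148 days ago vs limit 270 → met
5. crew with marine safety training 2 < 5 → not met
6. protection-and-indemnity coverage $400,000 < $425,000 → not met
7. EPIRB battery test 371 days ago vs limit 365 → not met
8. crew without survival-suit assignment 5 > 2 → not met
9. hull inspection 600 days ago vs limit 540 → not met
10. certificate of documentation absent → not met
Not met: 2, 3, 5, 6, 7, 8, 9, 10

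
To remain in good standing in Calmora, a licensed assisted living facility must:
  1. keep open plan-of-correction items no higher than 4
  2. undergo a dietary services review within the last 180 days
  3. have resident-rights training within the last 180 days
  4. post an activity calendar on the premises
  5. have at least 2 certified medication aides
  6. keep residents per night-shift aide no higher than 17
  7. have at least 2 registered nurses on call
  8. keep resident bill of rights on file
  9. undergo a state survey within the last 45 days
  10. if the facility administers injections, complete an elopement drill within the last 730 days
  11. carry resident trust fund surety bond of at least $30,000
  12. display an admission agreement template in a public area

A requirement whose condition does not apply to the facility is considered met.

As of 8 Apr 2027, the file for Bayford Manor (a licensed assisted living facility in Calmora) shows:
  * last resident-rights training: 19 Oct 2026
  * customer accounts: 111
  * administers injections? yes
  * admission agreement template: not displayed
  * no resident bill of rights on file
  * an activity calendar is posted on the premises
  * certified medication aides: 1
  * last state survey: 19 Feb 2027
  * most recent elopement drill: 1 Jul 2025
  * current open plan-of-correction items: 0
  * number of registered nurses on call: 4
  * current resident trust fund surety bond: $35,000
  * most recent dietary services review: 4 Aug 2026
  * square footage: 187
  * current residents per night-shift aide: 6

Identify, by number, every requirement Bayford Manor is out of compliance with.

1. open plan-of-correction items 0 ≤ 4 → met
2. dietary services review 247 days ago vs limit 180 → not met
3. resident-rights training 171 days ago vs limit 180 → met
4. activity calendar present → met
5. certified medication aides 1 < 2 → not met
6. residents per night-shift aide 6 ≤ 17 → met
7. registered nurses on call 4 ≥ 2 → met
8. resident bill of rights absent → not met
9. state survey 48 days ago vs limit 45 → not met
10. condition 'administers injections' holds; elopement drill 646 days ago vs limit 730 → met
11. resident trust fund surety bond $35,000 ≥ $30,000 → met
12. admission agreement template absent → not met
Not met: 2, 5, 8, 9, 12

2, 5, 8, 9, 12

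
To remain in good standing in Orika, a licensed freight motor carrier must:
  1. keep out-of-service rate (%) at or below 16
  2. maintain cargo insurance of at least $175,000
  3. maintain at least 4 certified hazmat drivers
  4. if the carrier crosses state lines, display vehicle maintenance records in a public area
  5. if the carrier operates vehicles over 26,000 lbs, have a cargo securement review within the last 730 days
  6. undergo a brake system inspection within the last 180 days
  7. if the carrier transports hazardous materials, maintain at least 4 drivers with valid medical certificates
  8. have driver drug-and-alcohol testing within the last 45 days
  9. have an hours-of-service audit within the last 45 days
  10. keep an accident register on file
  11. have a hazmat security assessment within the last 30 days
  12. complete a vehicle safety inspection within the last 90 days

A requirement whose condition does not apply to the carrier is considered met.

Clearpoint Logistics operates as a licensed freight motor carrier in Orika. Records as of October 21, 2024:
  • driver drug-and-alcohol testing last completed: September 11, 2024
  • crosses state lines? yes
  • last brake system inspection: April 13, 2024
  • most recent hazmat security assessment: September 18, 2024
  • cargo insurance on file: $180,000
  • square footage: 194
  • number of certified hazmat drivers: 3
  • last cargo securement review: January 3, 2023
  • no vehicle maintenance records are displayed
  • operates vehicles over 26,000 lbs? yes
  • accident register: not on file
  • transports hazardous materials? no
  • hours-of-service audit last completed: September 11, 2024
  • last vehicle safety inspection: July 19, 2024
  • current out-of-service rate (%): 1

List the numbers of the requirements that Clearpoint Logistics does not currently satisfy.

1. out-of-service rate (%) 1 ≤ 16 → met
2. cargo insurance $180,000 ≥ $175,000 → met
3. certified hazmat drivers 3 < 4 → not met
4. condition 'crosses state lines' holds; vehicle maintenance records absent → not met
5. condition 'operates vehicles over 26,000 lbs' holds; cargo securement review 657 days ago vs limit 730 → met
6. brake system inspection 191 days ago vs limit 180 → not met
7. condition 'transports hazardous materials' does not hold → requirement n/a → met
8. driver drug-and-alcohol testing 40 days ago vs limit 45 → met
9. hours-of-service audit 40 days ago vs limit 45 → met
10. accident register absent → not met
11. hazmat security assessment 33 days ago vs limit 30 → not met
12. vehicle safety inspection 94 days ago vs limit 90 → not met
Not met: 3, 4, 6, 10, 11, 12

3, 4, 6, 10, 11, 12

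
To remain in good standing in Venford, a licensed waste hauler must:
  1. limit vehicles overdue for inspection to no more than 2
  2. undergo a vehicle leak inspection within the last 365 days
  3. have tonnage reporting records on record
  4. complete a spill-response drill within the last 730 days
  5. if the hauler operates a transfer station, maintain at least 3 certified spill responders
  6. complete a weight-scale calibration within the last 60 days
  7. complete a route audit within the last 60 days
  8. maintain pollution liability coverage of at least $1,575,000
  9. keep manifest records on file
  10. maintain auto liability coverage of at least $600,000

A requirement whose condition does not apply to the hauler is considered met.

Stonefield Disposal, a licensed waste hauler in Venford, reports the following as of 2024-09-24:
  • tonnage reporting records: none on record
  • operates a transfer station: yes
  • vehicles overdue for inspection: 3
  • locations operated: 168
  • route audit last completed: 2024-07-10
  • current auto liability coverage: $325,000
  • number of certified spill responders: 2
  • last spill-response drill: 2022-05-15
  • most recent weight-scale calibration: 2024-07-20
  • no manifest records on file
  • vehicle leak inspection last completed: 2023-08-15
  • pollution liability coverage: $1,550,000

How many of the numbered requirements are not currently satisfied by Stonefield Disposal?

1. vehicles overdue for inspection 3 > 2 → not met
2. vehicle leak inspection 406 days ago vs limit 365 → not met
3. tonnage reporting records absent → not met
4. spill-response drill 863 days ago vs limit 730 → not met
5. condition 'operates a transfer station' holds; certified spill responders 2 < 3 → not met
6. weight-scale calibration 66 days ago vs limit 60 → not met
7. route audit 76 days ago vs limit 60 → not met
8. pollution liability coverage $1,550,000 < $1,575,000 → not met
9. manifest records absent → not met
10. auto liability coverage $325,000 < $600,000 → not met
Not met: 10 of 10

10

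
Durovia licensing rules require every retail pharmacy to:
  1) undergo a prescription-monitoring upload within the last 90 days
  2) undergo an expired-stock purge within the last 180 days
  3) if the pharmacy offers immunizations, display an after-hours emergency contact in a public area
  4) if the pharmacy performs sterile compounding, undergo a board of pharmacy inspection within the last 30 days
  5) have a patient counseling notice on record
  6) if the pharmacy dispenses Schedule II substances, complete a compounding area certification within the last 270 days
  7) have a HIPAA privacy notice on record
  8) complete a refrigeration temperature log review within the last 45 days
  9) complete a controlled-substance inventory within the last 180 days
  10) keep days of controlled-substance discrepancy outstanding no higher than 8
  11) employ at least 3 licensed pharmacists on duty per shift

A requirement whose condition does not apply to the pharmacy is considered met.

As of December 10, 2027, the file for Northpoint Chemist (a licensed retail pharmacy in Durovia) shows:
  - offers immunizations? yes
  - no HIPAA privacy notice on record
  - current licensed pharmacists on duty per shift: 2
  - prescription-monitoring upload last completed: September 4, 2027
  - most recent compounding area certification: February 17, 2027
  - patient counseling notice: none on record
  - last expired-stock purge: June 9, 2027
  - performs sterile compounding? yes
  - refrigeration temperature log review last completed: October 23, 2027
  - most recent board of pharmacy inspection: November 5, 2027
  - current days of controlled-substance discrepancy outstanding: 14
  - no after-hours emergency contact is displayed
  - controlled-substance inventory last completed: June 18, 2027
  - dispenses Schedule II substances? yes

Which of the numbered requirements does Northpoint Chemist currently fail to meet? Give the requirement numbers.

1. prescription-monitoring upload 97 days ago vs limit 90 → not met
2. expired-stock purge 184 days ago vs limit 180 → not met
3. condition 'offers immunizations' holds; after-hours emergency contact absent → not met
4. condition 'performs sterile compounding' holds; board of pharmacy inspection 35 days ago vs limit 30 → not met
5. patient counseling notice absent → not met
6. condition 'dispenses Schedule II substances' holds; compounding area certification 296 days ago vs limit 270 → not met
7. HIPAA privacy notice absent → not met
8. refrigeration temperature log review 48 days ago vs limit 45 → not met
9. controlled-substance inventory 175 days ago vs limit 180 → met
10. days of controlled-substance discrepancy outstanding 14 > 8 → not met
11. licensed pharmacists on duty per shift 2 < 3 → not met
Not met: 1, 2, 3, 4, 5, 6, 7, 8, 10, 11

1, 2, 3, 4, 5, 6, 7, 8, 10, 11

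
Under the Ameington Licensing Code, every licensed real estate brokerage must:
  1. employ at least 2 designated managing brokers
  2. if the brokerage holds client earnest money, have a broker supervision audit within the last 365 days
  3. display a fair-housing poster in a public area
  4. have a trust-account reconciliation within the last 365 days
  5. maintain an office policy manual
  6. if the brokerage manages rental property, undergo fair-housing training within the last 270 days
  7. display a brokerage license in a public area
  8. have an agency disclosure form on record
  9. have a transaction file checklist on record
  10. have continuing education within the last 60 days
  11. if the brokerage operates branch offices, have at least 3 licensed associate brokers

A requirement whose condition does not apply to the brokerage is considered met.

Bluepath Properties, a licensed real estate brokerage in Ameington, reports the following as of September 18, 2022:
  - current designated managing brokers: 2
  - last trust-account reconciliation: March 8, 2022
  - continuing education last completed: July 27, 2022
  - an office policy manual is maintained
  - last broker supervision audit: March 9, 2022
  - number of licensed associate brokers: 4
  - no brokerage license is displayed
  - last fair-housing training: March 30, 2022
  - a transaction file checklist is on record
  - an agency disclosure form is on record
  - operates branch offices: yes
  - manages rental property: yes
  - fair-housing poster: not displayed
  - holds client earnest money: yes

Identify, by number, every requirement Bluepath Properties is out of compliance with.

1. designated managing brokers 2 ≥ 2 → met
2. condition 'holds client earnest money' holds; broker supervision audit 193 days ago vs limit 365 → met
3. fair-housing poster absent → not met
4. trust-account reconciliation 194 days ago vs limit 365 → met
5. office policy manual present → met
6. condition 'manages rental property' holds; fair-housing training 172 days ago vs limit 270 → met
7. brokerage license absent → not met
8. agency disclosure form present → met
9. transaction file checklist present → met
10. continuing education 53 days ago vs limit 60 → met
11. condition 'operates branch offices' holds; licensed associate brokers 4 ≥ 3 → met
Not met: 3, 7

3, 7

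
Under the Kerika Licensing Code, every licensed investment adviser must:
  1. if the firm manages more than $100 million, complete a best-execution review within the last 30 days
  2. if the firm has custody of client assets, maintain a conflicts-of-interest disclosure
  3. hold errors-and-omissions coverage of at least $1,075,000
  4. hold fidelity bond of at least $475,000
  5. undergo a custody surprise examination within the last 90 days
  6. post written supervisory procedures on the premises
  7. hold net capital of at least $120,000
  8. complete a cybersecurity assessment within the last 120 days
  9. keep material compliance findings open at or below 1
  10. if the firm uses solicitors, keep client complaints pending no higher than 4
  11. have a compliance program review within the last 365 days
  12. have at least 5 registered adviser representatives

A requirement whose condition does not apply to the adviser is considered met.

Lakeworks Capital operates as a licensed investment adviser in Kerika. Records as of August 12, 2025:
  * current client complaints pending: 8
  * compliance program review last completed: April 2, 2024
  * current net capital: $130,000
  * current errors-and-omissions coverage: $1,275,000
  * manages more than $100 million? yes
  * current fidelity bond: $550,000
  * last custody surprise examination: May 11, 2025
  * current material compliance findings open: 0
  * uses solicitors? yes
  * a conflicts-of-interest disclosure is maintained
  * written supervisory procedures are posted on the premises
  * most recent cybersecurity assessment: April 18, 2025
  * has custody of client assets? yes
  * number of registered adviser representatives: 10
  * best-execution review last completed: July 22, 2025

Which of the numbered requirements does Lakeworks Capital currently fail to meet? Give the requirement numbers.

5, 10, 11

1. condition 'manages more than $100 million' holds; best-execution review 21 days ago vs limit 30 → met
2. condition 'has custody of client assets' holds; conflicts-of-interest disclosure present → met
3. errors-and-omissions coverage $1,275,000 ≥ $1,075,000 → met
4. fidelity bond $550,000 ≥ $475,000 → met
5. custody surprise examination 93 days ago vs limit 90 → not met
6. written supervisory procedures present → met
7. net capital $130,000 ≥ $120,000 → met
8. cybersecurity assessment 116 days ago vs limit 120 → met
9. material compliance findings open 0 ≤ 1 → met
10. condition 'uses solicitors' holds; client complaints pending 8 > 4 → not met
11. compliance program review 497 days ago vs limit 365 → not met
12. registered adviser representatives 10 ≥ 5 → met
Not met: 5, 10, 11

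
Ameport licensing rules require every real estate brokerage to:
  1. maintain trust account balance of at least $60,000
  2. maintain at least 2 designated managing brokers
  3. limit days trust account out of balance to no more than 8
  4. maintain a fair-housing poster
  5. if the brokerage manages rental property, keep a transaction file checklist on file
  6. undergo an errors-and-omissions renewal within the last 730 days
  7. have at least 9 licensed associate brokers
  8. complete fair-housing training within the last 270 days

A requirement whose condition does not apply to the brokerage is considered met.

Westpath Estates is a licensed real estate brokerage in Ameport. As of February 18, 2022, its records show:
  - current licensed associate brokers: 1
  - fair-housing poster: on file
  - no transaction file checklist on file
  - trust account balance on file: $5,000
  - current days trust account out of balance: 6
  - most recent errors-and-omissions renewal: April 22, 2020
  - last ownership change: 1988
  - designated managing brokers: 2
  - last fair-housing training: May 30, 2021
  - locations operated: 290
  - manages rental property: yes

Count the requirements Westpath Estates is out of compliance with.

3

1. trust account balance $5,000 < $60,000 → not met
2. designated managing brokers 2 ≥ 2 → met
3. days trust account out of balance 6 ≤ 8 → met
4. fair-housing poster present → met
5. condition 'manages rental property' holds; transaction file checklist absent → not met
6. errors-and-omissions renewal 667 days ago vs limit 730 → met
7. licensed associate brokers 1 < 9 → not met
8. fair-housing training 264 days ago vs limit 270 → met
Not met: 3 of 8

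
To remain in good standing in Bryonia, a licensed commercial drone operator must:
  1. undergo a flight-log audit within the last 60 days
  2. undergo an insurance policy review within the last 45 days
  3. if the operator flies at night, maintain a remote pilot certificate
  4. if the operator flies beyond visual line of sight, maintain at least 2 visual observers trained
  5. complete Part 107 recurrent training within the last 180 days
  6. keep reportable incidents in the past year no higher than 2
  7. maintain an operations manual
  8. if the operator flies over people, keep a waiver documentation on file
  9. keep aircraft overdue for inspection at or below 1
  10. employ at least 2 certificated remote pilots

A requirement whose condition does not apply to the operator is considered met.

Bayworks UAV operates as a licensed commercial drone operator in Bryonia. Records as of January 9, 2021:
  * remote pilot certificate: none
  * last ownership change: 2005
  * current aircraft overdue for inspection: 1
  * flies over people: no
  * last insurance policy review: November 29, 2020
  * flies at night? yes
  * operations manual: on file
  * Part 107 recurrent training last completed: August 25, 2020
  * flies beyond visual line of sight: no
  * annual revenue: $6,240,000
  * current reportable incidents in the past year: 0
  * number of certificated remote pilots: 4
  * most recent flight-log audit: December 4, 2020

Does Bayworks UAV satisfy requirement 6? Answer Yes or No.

Yes

6. reportable incidents in the past year 0 ≤ 2 → met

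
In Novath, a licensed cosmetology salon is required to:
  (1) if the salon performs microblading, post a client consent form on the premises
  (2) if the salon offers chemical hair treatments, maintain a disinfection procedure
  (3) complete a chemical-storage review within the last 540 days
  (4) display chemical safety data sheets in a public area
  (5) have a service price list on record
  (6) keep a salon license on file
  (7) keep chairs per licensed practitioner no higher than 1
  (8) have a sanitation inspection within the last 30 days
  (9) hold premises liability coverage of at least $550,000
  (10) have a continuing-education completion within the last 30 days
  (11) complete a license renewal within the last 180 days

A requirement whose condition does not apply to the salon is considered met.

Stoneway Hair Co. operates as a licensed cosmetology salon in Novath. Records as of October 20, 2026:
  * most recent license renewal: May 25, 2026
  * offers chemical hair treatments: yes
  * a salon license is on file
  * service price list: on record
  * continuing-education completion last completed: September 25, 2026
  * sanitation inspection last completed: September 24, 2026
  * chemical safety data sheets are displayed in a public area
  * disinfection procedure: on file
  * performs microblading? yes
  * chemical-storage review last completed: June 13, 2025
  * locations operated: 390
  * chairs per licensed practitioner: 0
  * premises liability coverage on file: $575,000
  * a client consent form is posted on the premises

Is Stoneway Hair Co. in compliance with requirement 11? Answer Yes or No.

Yes

11. license renewal 148 days ago vs limit 180 → met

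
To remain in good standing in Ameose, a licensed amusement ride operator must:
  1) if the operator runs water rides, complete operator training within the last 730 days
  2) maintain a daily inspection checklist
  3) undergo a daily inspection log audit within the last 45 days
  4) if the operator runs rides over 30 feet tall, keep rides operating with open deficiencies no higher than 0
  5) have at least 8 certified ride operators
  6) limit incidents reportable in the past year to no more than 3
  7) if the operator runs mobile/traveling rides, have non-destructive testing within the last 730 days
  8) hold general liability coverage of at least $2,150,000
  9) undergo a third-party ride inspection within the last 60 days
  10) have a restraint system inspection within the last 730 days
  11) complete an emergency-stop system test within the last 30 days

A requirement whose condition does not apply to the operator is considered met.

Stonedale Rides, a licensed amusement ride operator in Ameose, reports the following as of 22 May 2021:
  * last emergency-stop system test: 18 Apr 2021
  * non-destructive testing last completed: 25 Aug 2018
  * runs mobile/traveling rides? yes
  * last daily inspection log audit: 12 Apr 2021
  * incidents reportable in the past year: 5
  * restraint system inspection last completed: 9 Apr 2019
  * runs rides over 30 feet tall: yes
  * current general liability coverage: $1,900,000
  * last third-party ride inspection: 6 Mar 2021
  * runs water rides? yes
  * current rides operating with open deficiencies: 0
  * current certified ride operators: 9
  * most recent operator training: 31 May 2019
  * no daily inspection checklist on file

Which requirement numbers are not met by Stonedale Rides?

1. condition 'runs water rides' holds; operator training 722 days ago vs limit 730 → met
2. daily inspection checklist absent → not met
3. daily inspection log audit 40 days ago vs limit 45 → met
4. condition 'runs rides over 30 feet tall' holds; rides operating with open deficiencies 0 ≤ 0 → met
5. certified ride operators 9 ≥ 8 → met
6. incidents reportable in the past year 5 > 3 → not met
7. condition 'runs mobile/traveling rides' holds; non-destructive testing 1001 days ago vs limit 730 → not met
8. general liability coverage $1,900,000 < $2,150,000 → not met
9. third-party ride inspection 77 days ago vs limit 60 → not met
10. restraint system inspection 774 days ago vs limit 730 → not met
11. emergency-stop system test 34 days ago vs limit 30 → not met
Not met: 2, 6, 7, 8, 9, 10, 11

2, 6, 7, 8, 9, 10, 11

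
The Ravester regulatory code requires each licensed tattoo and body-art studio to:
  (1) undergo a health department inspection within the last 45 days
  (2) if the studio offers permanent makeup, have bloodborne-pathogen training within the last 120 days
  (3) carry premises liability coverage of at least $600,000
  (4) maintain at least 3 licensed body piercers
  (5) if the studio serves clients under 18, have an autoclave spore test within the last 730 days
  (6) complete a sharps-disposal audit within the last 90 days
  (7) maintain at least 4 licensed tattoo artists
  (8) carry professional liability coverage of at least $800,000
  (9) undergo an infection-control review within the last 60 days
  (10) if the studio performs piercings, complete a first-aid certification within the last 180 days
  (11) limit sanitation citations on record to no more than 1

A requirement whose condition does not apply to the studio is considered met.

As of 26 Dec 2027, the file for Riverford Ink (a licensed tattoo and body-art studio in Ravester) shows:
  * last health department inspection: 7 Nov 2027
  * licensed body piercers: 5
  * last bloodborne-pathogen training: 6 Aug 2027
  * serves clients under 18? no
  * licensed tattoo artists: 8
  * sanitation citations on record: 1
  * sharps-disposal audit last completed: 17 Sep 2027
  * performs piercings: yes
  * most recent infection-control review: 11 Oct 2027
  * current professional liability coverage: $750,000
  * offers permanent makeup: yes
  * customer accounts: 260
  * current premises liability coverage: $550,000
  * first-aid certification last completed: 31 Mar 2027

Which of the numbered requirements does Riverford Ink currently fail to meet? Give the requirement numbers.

1. health department inspection 49 days ago vs limit 45 → not met
2. condition 'offers permanent makeup' holds; bloodborne-pathogen training 142 days ago vs limit 120 → not met
3. premises liability coverage $550,000 < $600,000 → not met
4. licensed body piercers 5 ≥ 3 → met
5. condition 'serves clients under 18' does not hold → requirement n/a → met
6. sharps-disposal audit 100 days ago vs limit 90 → not met
7. licensed tattoo artists 8 ≥ 4 → met
8. professional liability coverage $750,000 < $800,000 → not met
9. infection-control review 76 days ago vs limit 60 → not met
10. condition 'performs piercings' holds; first-aid certification 270 days ago vs limit 180 → not met
11. sanitation citations on record 1 ≤ 1 → met
Not met: 1, 2, 3, 6, 8, 9, 10

1, 2, 3, 6, 8, 9, 10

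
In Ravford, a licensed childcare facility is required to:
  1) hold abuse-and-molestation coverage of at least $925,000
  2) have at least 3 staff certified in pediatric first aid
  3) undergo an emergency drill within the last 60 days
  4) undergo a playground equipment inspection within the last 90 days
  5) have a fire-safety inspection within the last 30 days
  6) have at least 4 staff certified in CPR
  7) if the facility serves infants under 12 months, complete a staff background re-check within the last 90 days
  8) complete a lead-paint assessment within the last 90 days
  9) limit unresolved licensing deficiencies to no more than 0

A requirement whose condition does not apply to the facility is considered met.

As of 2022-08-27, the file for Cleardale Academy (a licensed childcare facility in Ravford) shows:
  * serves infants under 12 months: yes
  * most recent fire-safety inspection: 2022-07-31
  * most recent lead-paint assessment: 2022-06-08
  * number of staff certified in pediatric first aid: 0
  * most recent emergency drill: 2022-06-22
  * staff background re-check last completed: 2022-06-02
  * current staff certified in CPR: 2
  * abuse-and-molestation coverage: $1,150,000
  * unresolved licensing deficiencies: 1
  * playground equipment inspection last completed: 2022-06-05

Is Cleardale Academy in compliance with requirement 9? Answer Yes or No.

9. unresolved licensing deficiencies 1 > 0 → not met

No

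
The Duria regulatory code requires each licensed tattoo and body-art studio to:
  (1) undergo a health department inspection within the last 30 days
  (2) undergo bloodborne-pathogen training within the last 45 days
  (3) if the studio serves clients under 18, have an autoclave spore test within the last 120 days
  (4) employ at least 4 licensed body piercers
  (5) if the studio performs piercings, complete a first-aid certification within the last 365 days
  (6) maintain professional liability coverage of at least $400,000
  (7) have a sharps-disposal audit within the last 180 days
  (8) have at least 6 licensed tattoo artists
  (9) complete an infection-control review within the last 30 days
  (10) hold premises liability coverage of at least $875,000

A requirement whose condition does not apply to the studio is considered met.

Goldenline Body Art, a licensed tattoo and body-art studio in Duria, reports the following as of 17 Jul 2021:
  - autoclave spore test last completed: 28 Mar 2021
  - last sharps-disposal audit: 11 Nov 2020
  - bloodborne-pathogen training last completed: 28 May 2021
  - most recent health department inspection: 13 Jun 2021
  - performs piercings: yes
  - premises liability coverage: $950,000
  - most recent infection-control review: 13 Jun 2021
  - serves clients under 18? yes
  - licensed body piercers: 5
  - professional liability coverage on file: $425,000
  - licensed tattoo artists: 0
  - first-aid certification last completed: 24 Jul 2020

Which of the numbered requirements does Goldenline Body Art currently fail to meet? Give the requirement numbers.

1. health department inspection 34 days ago vs limit 30 → not met
2. bloodborne-pathogen training 50 days ago vs limit 45 → not met
3. condition 'serves clients under 18' holds; autoclave spore test 111 days ago vs limit 120 → met
4. licensed body piercers 5 ≥ 4 → met
5. condition 'performs piercings' holds; first-aid certification 358 days ago vs limit 365 → met
6. professional liability coverage $425,000 ≥ $400,000 → met
7. sharps-disposal audit 248 days ago vs limit 180 → not met
8. licensed tattoo artists 0 < 6 → not met
9. infection-control review 34 days ago vs limit 30 → not met
10. premises liability coverage $950,000 ≥ $875,000 → met
Not met: 1, 2, 7, 8, 9

1, 2, 7, 8, 9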